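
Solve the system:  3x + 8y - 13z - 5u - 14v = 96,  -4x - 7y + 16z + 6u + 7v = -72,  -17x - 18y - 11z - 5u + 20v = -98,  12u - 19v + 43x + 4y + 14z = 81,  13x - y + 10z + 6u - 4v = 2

Row-reduce:
R1 ← R1 / (3).
R2 ← R2 + 4·R1.
R3 ← R3 + 17·R1.
R4 ← R4 − 43·R1.
R5 ← R5 − 13·R1.
R2 ← R2 / (11/3).
R1 ← R1 − 8/3·R2.
R3 ← R3 − 82/3·R2.
R4 ← R4 + 332/3·R2.
R5 ← R5 + 107/3·R2.
R3 ← R3 / (-822/11).
R1 ← R1 + 37/11·R3.
R2 ← R2 + 4/11·R3.
R4 ← R4 − 1761/11·R3.
R5 ← R5 − 587/11·R3.
R4 ← R4 / (381/137).
R1 ← R1 − 13/137·R4.
R2 ← R2 + 6/137·R4.
R3 ← R3 − 52/137·R4.
R5 ← R5 − 127/137·R4.
Row 5 reduces to 0 = -1, a contradiction. The system is inconsistent.

no solution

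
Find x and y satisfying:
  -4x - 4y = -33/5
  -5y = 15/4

x = 12/5, y = -3/4

Row-reduce the augmented matrix:
R1 ← R1 / (-4).
R2 ← R2 / (-5).
R1 ← R1 − 1·R2.
Reading off the reduced rows gives x = 12/5, y = -3/4.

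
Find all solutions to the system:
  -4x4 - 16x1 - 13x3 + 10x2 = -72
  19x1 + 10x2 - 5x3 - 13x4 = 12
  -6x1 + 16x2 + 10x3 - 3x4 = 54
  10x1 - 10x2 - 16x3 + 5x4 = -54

x1 = 2, x2 = 2, x3 = 4, x4 = 2

Row-reduce the augmented matrix:
R1 ← R1 / (-16).
R2 ← R2 − 19·R1.
R3 ← R3 + 6·R1.
R4 ← R4 − 10·R1.
R2 ← R2 / (175/8).
R1 ← R1 + 5/8·R2.
R3 ← R3 − 49/4·R2.
R4 ← R4 + 15/4·R2.
R3 ← R3 / (658/25).
R1 ← R1 − 8/35·R3.
R2 ← R2 + 327/350·R3.
R4 ← R4 + 967/35·R3.
R4 ← R4 / (38307/4606).
R1 ← R1 + 761/2303·R4.
R2 ← R2 + 4715/9212·R4.
R3 ← R3 − 211/658·R4.
Reading off the reduced rows gives x1 = 2, x2 = 2, x3 = 4, x4 = 2.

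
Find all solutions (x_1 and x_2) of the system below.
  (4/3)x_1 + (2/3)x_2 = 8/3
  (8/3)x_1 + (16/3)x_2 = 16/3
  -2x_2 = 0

x_1 = 2, x_2 = 0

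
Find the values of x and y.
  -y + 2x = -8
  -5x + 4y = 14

x = -6, y = -4

From equation 1: y = 8 + 2·x.
Substitute into equation 2 and solve: x = -6.
Then y = -4.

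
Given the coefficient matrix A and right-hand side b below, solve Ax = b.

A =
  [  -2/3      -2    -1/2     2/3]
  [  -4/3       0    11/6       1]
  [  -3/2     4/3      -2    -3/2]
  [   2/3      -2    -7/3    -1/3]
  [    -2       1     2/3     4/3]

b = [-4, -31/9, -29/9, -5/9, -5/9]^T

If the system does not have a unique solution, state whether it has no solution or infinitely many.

x_1 = 3, x_2 = 7/3, x_3 = -4/3, x_4 = 3

Row-reduce the augmented matrix:
R1 ← R1 / (-2/3).
R2 ← R2 + 4/3·R1.
R3 ← R3 + 3/2·R1.
R4 ← R4 − 2/3·R1.
R5 ← R5 + 2·R1.
R2 ← R2 / (4).
R1 ← R1 − 3·R2.
R3 ← R3 − 35/6·R2.
R4 ← R4 + 4·R2.
R5 ← R5 − 7·R2.
R3 ← R3 / (-721/144).
R1 ← R1 + 11/8·R3.
R2 ← R2 − 17/24·R3.
R5 ← R5 + 67/24·R3.
Swap R4 and R5.
R4 ← R4 / (1901/1442).
R1 ← R1 + 43/721·R4.
R2 ← R2 + 633/1442·R4.
R3 ← R3 − 362/721·R4.
R5 reduces to 0 = 0, so the extra equation is consistent.
Reading off the reduced rows gives x_1 = 3, x_2 = 7/3, x_3 = -4/3, x_4 = 3.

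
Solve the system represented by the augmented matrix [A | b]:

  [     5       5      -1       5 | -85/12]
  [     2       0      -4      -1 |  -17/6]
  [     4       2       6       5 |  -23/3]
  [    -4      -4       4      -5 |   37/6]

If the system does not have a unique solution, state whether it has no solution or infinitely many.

Row-reduce the augmented matrix:
R1 ← R1 / (5).
R2 ← R2 − 2·R1.
R3 ← R3 − 4·R1.
R4 ← R4 + 4·R1.
R2 ← R2 / (-2).
R1 ← R1 − 1·R2.
R3 ← R3 + 2·R2.
R3 ← R3 / (52/5).
R1 ← R1 + 2·R3.
R2 ← R2 − 9/5·R3.
R4 ← R4 − 16/5·R3.
R4 ← R4 / (-29/13).
R1 ← R1 − 7/26·R4.
R2 ← R2 − 21/26·R4.
R3 ← R3 − 5/13·R4.
Reading off the reduced rows gives x_1 = -5/3, x_2 = 3/4, x_3 = 0, x_4 = -1/2.

x_1 = -5/3, x_2 = 3/4, x_3 = 0, x_4 = -1/2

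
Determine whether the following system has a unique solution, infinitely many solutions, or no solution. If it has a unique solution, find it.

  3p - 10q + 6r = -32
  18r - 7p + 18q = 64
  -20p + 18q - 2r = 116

p = -4, q = 2, r = 0

Row-reduce the augmented matrix:
R1 ← R1 / (3).
R2 ← R2 + 7·R1.
R3 ← R3 + 20·R1.
R2 ← R2 / (-16/3).
R1 ← R1 + 10/3·R2.
R3 ← R3 + 146/3·R2.
R3 ← R3 / (-254).
R1 ← R1 + 18·R3.
R2 ← R2 + 6·R3.
Reading off the reduced rows gives p = -4, q = 2, r = 0.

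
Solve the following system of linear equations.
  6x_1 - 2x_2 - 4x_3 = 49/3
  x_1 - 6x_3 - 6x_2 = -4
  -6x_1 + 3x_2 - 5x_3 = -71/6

x_1 = 3, x_2 = 3/2, x_3 = -1/3

Row-reduce the augmented matrix:
R1 ← R1 / (6).
R2 ← R2 − 1·R1.
R3 ← R3 + 6·R1.
R2 ← R2 / (-17/3).
R1 ← R1 + 1/3·R2.
R3 ← R3 − 1·R2.
R3 ← R3 / (-169/17).
R1 ← R1 + 6/17·R3.
R2 ← R2 − 16/17·R3.
Reading off the reduced rows gives x_1 = 3, x_2 = 3/2, x_3 = -1/3.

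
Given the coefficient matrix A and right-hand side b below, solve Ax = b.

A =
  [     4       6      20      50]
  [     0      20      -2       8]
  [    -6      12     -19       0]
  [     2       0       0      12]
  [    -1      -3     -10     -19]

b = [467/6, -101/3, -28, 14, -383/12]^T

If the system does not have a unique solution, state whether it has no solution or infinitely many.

x_1 = -3, x_2 = -9/4, x_3 = 1, x_4 = 5/3

Row-reduce the augmented matrix:
R1 ← R1 / (4).
R3 ← R3 + 6·R1.
R4 ← R4 − 2·R1.
R5 ← R5 + 1·R1.
R2 ← R2 / (20).
R1 ← R1 − 3/2·R2.
R3 ← R3 − 21·R2.
R4 ← R4 + 3·R2.
R5 ← R5 + 3/2·R2.
R3 ← R3 / (131/10).
R1 ← R1 − 103/20·R3.
R2 ← R2 + 1/10·R3.
R4 ← R4 + 103/10·R3.
R5 ← R5 + 103/20·R3.
R4 ← R4 / (5314/131).
R1 ← R1 + 1871/131·R4.
R2 ← R2 − 119/131·R4.
R3 ← R3 − 666/131·R4.
R5 ← R5 − 2657/131·R4.
R5 reduces to 0 = 0, so the extra equation is consistent.
Reading off the reduced rows gives x_1 = -3, x_2 = -9/4, x_3 = 1, x_4 = 5/3.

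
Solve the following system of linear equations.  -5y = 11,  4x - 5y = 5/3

x = -7/3, y = -11/5

Row-reduce the augmented matrix:
Swap R1 and R2.
R1 ← R1 / (4).
R2 ← R2 / (-5).
R1 ← R1 + 5/4·R2.
Reading off the reduced rows gives x = -7/3, y = -11/5.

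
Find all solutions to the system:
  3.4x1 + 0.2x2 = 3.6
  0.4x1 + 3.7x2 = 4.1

x1 = 1, x2 = 1

Row-reduce the augmented matrix:
R1 ← R1 / (17/5).
R2 ← R2 − 2/5·R1.
R2 ← R2 / (125/34).
R1 ← R1 − 1/17·R2.
Reading off the reduced rows gives x1 = 1, x2 = 1.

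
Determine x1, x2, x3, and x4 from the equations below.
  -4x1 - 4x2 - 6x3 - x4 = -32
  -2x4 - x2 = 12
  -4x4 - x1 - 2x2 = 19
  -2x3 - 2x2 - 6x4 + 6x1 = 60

x1 = 5, x2 = 0, x3 = 3, x4 = -6

Row-reduce the augmented matrix:
R1 ← R1 / (-4).
R3 ← R3 + 1·R1.
R4 ← R4 − 6·R1.
R2 ← R2 / (-1).
R1 ← R1 − 1·R2.
R3 ← R3 + 1·R2.
R4 ← R4 + 8·R2.
R3 ← R3 / (3/2).
R1 ← R1 − 3/2·R3.
R4 ← R4 + 11·R3.
R4 ← R4 / (-13/3).
R2 ← R2 − 2·R4.
R3 ← R3 + 7/6·R4.
Reading off the reduced rows gives x1 = 5, x2 = 0, x3 = 3, x4 = -6.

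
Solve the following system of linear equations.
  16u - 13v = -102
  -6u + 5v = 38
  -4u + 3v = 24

Row-reduce:
R1 ← R1 / (16).
R2 ← R2 + 6·R1.
R3 ← R3 + 4·R1.
R2 ← R2 / (1/8).
R1 ← R1 + 13/16·R2.
R3 ← R3 + 1/4·R2.
Row 3 reduces to 0 = -2, a contradiction. The system is inconsistent.

no solution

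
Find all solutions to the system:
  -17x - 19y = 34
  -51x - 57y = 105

no solution

Row-reduce:
R1 ← R1 / (-17).
R2 ← R2 + 51·R1.
Row 2 reduces to 0 = 3, a contradiction. The system is inconsistent.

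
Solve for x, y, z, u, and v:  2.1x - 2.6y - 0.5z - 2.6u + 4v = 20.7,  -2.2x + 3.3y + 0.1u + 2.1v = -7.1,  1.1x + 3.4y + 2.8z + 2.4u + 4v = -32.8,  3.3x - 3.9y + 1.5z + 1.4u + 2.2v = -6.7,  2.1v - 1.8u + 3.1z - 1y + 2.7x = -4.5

Row-reduce the augmented matrix:
R1 ← R1 / (21/10).
R2 ← R2 + 11/5·R1.
R3 ← R3 − 11/10·R1.
R4 ← R4 − 33/10·R1.
R5 ← R5 − 27/10·R1.
R2 ← R2 / (121/210).
R1 ← R1 + 26/21·R2.
R3 ← R3 − 100/21·R2.
R4 ← R4 − 13/70·R2.
R5 ← R5 − 82/35·R2.
R3 ← R3 / (813/110).
R1 ← R1 + 15/11·R3.
R2 ← R2 + 10/11·R3.
R4 ← R4 − 27/11·R3.
R5 ← R5 − 323/55·R3.
R4 ← R4 / (-63179/29810).
R1 ← R1 + 6502/2981·R4.
R2 ← R2 + 12733/8943·R4.
R3 ← R3 − 30790/8943·R4.
R5 ← R5 + 358066/44715·R4.
R5 ← R5 / (-54153083/1895370).
R1 ← R1 + 293452/63179·R5.
R2 ← R2 + 437782/189537·R5.
R3 ← R3 − 1954570/189537·R5.
R4 ← R4 + 313583/63179·R5.
Reading off the reduced rows gives x = 0, y = -2, z = -5, u = -5, v = 0.

x = 0, y = -2, z = -5, u = -5, v = 0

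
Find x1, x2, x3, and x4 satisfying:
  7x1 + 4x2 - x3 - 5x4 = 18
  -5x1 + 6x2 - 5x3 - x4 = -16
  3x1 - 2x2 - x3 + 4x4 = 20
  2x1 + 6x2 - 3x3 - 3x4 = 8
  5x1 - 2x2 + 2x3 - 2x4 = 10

Row-reduce the augmented matrix:
R1 ← R1 / (7).
R2 ← R2 + 5·R1.
R3 ← R3 − 3·R1.
R4 ← R4 − 2·R1.
R5 ← R5 − 5·R1.
R2 ← R2 / (62/7).
R1 ← R1 − 4/7·R2.
R3 ← R3 + 26/7·R2.
R4 ← R4 − 34/7·R2.
R5 ← R5 + 34/7·R2.
R3 ← R3 / (-92/31).
R1 ← R1 − 7/31·R3.
R2 ← R2 + 20/31·R3.
R4 ← R4 − 13/31·R3.
R5 ← R5 + 13/31·R3.
R4 ← R4 / (141/92).
R1 ← R1 + 9/92·R4.
R2 ← R2 + 33/23·R4.
R3 ← R3 + 131/92·R4.
R5 ← R5 + 141/92·R4.
R5 reduces to 0 = 0, so the extra equation is consistent.
Reading off the reduced rows gives x1 = 4, x2 = 3, x3 = 2, x4 = 4.

x1 = 4, x2 = 3, x3 = 2, x4 = 4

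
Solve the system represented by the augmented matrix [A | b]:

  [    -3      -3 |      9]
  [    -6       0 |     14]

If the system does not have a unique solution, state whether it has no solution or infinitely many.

Row-reduce the augmented matrix:
R1 ← R1 / (-3).
R2 ← R2 + 6·R1.
R2 ← R2 / (6).
R1 ← R1 − 1·R2.
Reading off the reduced rows gives x_1 = -7/3, x_2 = -2/3.

x_1 = -7/3, x_2 = -2/3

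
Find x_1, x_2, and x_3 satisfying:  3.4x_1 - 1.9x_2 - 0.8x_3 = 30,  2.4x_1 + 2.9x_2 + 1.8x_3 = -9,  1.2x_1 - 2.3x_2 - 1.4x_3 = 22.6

x_1 = 5, x_2 = -6, x_3 = -2

Row-reduce the augmented matrix:
R1 ← R1 / (17/5).
R2 ← R2 − 12/5·R1.
R3 ← R3 − 6/5·R1.
R2 ← R2 / (721/170).
R1 ← R1 + 19/34·R2.
R3 ← R3 + 277/170·R2.
R3 ← R3 / (-754/3605).
R1 ← R1 − 55/721·R3.
R2 ← R2 − 402/721·R3.
Reading off the reduced rows gives x_1 = 5, x_2 = -6, x_3 = -2.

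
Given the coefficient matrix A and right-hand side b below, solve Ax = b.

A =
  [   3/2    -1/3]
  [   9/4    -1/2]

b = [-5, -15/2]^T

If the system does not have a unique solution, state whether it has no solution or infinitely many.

infinitely many solutions

Row-reduce:
R1 ← R1 / (3/2).
R2 ← R2 − 9/4·R1.
Rank is 1 with 2 unknowns, leaving x_2 free.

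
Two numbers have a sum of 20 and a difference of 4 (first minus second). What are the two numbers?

first number: 12, second number: 8

Let x = first number, y = second number.
  y + x = 20
  x - y = 4
From equation 1: x = 20 − y.
Substitute into equation 2 and solve: y = 8.
Then x = 12.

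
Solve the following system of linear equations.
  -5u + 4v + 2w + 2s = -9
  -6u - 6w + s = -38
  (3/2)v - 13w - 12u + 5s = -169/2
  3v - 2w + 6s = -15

no solution

Row-reduce:
R1 ← R1 / (-5).
R2 ← R2 + 6·R1.
R3 ← R3 + 12·R1.
R2 ← R2 / (-24/5).
R1 ← R1 + 4/5·R2.
R3 ← R3 + 81/10·R2.
R4 ← R4 − 3·R2.
R3 ← R3 / (-29/8).
R1 ← R1 − 1·R3.
R2 ← R2 − 7/4·R3.
R4 ← R4 + 29/4·R3.
Row 4 reduces to 0 = 2, a contradiction. The system is inconsistent.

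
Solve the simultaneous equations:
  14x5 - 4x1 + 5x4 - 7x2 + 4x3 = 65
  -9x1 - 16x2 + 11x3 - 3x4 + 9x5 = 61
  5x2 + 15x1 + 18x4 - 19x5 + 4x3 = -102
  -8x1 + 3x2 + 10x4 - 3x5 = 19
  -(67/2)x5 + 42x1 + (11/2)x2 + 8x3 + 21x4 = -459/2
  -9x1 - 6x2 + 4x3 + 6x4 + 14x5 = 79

no solution

Row-reduce:
R1 ← R1 / (-4).
R2 ← R2 + 9·R1.
R3 ← R3 − 15·R1.
R4 ← R4 + 8·R1.
R5 ← R5 − 42·R1.
R6 ← R6 + 9·R1.
R2 ← R2 / (-1/4).
R1 ← R1 − 7/4·R2.
R3 ← R3 + 85/4·R2.
R4 ← R4 − 17·R2.
R5 ← R5 + 68·R2.
R6 ← R6 − 39/4·R2.
R3 ← R3 / (-151).
R1 ← R1 − 13·R3.
R2 ← R2 + 8·R3.
R4 ← R4 − 128·R3.
R5 ← R5 + 494·R3.
R6 ← R6 − 73·R3.
R4 ← R4 / (13425/151).
R1 ← R1 − 973/151·R4.
R2 ← R2 + 1377/151·R4.
R3 ← R3 + 1248/151·R4.
R5 ← R5 + 40275/302·R4.
R6 ← R6 − 6393/151·R4.
Swap R5 and R6.
R5 ← R5 / (16088/4475).
R1 ← R1 − 518/4475·R5.
R2 ← R2 + 17957/4475·R5.
R3 ← R3 + 20818/4475·R5.
R4 ← R4 − 4459/4475·R5.
Row 6 reduces to 0 = 3, a contradiction. The system is inconsistent.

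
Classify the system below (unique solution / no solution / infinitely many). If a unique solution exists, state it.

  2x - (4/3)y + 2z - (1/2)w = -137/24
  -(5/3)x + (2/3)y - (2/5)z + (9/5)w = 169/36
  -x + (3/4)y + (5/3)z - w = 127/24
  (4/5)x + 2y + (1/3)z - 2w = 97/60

x = -8/3, y = 3/2, z = 3/4, w = -1/4

Row-reduce the augmented matrix:
R1 ← R1 / (2).
R2 ← R2 + 5/3·R1.
R3 ← R3 + 1·R1.
R4 ← R4 − 4/5·R1.
R2 ← R2 / (-4/9).
R1 ← R1 + 2/3·R2.
R3 ← R3 − 1/12·R2.
R4 ← R4 − 38/15·R2.
R3 ← R3 / (697/240).
R1 ← R1 + 9/10·R3.
R2 ← R2 + 57/20·R3.
R4 ← R4 − 1013/150·R3.
R4 ← R4 / (116937/13940).
R1 ← R1 + 3669/1394·R4.
R2 ← R2 + 2847/697·R4.
R3 ← R3 + 951/2788·R4.
Reading off the reduced rows gives x = -8/3, y = 3/2, z = 3/4, w = -1/4.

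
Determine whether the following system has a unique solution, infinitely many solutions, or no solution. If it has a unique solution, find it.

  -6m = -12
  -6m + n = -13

m = 2, n = -1

Row-reduce the augmented matrix:
R1 ← R1 / (-6).
R2 ← R2 + 6·R1.
Reading off the reduced rows gives m = 2, n = -1.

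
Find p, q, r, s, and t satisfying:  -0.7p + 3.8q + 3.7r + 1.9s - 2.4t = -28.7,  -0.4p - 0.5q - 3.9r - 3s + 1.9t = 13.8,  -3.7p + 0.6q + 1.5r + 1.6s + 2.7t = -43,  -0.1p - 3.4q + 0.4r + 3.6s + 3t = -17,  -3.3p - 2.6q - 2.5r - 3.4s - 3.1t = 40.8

p = 4, q = -6, r = -1, s = -6, t = -5

Row-reduce the augmented matrix:
R1 ← R1 / (-7/10).
R2 ← R2 + 2/5·R1.
R3 ← R3 + 37/10·R1.
R4 ← R4 + 1/10·R1.
R5 ← R5 + 33/10·R1.
R2 ← R2 / (-187/70).
R1 ← R1 + 38/7·R2.
R3 ← R3 + 682/35·R2.
R4 ← R4 + 138/35·R2.
R5 ← R5 + 718/35·R2.
R3 ← R3 / (2194/85).
R1 ← R1 − 1297/187·R3.
R2 ← R2 − 421/187·R3.
R4 ← R4 − 16359/1870·R3.
R5 ← R5 − 24536/935·R3.
R4 ← R4 / (1023227/482680).
R1 ← R1 + 7291/48268·R4.
R2 ← R2 + 16099/48268·R4.
R3 ← R3 − 3631/4388·R4.
R5 ← R5 + 325441/120670·R4.
R5 ← R5 / (-33382264/5116135).
R1 ← R1 + 862278/1023227·R5.
R2 ← R2 + 273202/1023227·R5.
R3 ← R3 + 890119/1023227·R5.
R4 ← R4 − 669615/1023227·R5.
Reading off the reduced rows gives p = 4, q = -6, r = -1, s = -6, t = -5.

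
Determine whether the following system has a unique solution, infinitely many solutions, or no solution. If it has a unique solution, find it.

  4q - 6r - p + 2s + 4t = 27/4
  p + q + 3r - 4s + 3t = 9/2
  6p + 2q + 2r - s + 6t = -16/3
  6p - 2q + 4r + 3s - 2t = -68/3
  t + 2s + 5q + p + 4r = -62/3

Row-reduce the augmented matrix:
R1 ← R1 / (-1).
R2 ← R2 − 1·R1.
R3 ← R3 − 6·R1.
R4 ← R4 − 6·R1.
R5 ← R5 − 1·R1.
R2 ← R2 / (5).
R1 ← R1 + 4·R2.
R3 ← R3 − 26·R2.
R4 ← R4 − 22·R2.
R5 ← R5 − 9·R2.
R3 ← R3 / (-92/5).
R1 ← R1 − 18/5·R3.
R2 ← R2 + 3/5·R3.
R4 ← R4 + 94/5·R3.
R5 ← R5 − 17/5·R3.
R4 ← R4 / (89/46).
R1 ← R1 − 27/46·R4.
R2 ← R2 + 101/92·R4.
R3 ← R3 + 107/92·R4.
R5 ← R5 − 1063/92·R4.
R5 ← R5 / (420/89).
R1 ← R1 − 92/89·R5.
R2 ← R2 − 29/89·R5.
R3 ← R3 + 90/89·R5.
R4 ← R4 + 104/89·R5.
Reading off the reduced rows gives p = -7/4, q = -2, r = -5/3, s = -2, t = 7/4.

p = -7/4, q = -2, r = -5/3, s = -2, t = 7/4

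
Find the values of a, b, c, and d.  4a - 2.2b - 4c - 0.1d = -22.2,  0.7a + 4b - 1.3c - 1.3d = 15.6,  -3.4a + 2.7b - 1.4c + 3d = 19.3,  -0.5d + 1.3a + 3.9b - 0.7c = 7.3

a = -6, b = 3, c = -2, d = -4

Row-reduce the augmented matrix:
R1 ← R1 / (4).
R2 ← R2 − 7/10·R1.
R3 ← R3 + 17/5·R1.
R4 ← R4 − 13/10·R1.
R2 ← R2 / (877/200).
R1 ← R1 + 11/20·R2.
R3 ← R3 − 83/100·R2.
R4 ← R4 − 923/200·R2.
R3 ← R3 / (-4110/877).
R1 ← R1 + 943/877·R3.
R2 ← R2 + 120/877·R3.
R4 ← R4 − 1080/877·R3.
R4 ← R4 / (4691/2740).
R1 ← R1 + 74833/82200·R4.
R2 ← R2 + 527/1370·R4.
R3 ← R3 + 55387/82200·R4.
Reading off the reduced rows gives a = -6, b = 3, c = -2, d = -4.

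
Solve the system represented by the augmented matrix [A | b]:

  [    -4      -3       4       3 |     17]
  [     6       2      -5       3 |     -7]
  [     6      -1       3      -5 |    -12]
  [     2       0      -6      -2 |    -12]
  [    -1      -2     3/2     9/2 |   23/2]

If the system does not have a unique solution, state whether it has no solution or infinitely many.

no solution

Row-reduce:
R1 ← R1 / (-4).
R2 ← R2 − 6·R1.
R3 ← R3 − 6·R1.
R4 ← R4 − 2·R1.
R5 ← R5 + 1·R1.
R2 ← R2 / (-5/2).
R1 ← R1 − 3/4·R2.
R3 ← R3 + 11/2·R2.
R4 ← R4 + 3/2·R2.
R5 ← R5 + 5/4·R2.
R3 ← R3 / (34/5).
R1 ← R1 + 7/10·R3.
R2 ← R2 + 2/5·R3.
R4 ← R4 + 23/5·R3.
R4 ← R4 / (-33/2).
R1 ← R1 + 1/4·R4.
R2 ← R2 + 4·R4.
R3 ← R3 + 5/2·R4.
Row 5 reduces to 0 = -2, a contradiction. The system is inconsistent.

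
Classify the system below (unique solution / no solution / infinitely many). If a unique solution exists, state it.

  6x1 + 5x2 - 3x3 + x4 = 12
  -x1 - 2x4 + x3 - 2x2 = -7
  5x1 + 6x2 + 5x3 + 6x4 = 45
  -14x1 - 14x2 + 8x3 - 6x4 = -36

no solution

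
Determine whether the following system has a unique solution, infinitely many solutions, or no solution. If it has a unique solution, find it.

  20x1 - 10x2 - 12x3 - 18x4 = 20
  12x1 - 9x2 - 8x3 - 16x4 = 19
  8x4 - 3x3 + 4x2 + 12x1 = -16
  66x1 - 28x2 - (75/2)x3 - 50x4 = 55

no solution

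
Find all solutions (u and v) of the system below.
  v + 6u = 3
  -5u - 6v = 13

From equation 1: v = 3 − 6·u.
Substitute into equation 2 and solve: u = 1.
Then v = -3.

u = 1, v = -3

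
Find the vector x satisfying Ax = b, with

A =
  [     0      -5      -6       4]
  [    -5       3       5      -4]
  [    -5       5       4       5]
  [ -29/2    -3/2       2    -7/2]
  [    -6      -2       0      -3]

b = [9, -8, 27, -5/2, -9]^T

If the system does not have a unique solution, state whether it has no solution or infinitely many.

no solution

Row-reduce:
Swap R1 and R2.
R1 ← R1 / (-5).
R3 ← R3 + 5·R1.
R4 ← R4 + 29/2·R1.
R5 ← R5 + 6·R1.
R2 ← R2 / (-5).
R1 ← R1 + 3/5·R2.
R3 ← R3 − 2·R2.
R4 ← R4 + 51/5·R2.
R5 ← R5 + 28/5·R2.
R3 ← R3 / (-17/5).
R1 ← R1 + 7/25·R3.
R2 ← R2 − 6/5·R3.
R4 ← R4 + 13/50·R3.
R5 ← R5 − 18/25·R3.
R4 ← R4 / (-74/85).
R1 ← R1 + 47/85·R4.
R2 ← R2 − 50/17·R4.
R3 ← R3 + 53/17·R4.
R5 ← R5 + 37/85·R4.
Row 5 reduces to 0 = -1, a contradiction. The system is inconsistent.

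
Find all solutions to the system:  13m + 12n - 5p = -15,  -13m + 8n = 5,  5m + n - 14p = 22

Row-reduce the augmented matrix:
R1 ← R1 / (13).
R2 ← R2 + 13·R1.
R3 ← R3 − 5·R1.
R2 ← R2 / (20).
R1 ← R1 − 12/13·R2.
R3 ← R3 + 47/13·R2.
R3 ← R3 / (-675/52).
R1 ← R1 + 2/13·R3.
R2 ← R2 + 1/4·R3.
Reading off the reduced rows gives m = -1, n = -1, p = -2.

m = -1, n = -1, p = -2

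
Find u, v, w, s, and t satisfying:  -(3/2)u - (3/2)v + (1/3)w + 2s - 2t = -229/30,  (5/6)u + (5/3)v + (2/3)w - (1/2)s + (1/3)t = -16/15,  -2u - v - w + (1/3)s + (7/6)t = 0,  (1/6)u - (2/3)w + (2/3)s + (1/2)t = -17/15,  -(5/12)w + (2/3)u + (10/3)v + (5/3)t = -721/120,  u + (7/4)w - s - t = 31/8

u = 9/5, v = -3, w = 1/2, s = -3, t = 9/5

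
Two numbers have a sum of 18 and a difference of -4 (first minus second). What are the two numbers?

first number: 7, second number: 11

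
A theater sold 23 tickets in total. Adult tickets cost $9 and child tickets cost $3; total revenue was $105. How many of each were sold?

Let a = adult tickets, c = child tickets.
  a + c = 23
  9a + 3c = 105
From equation 1: a = 23 − c.
Substitute into equation 2 and solve: c = 17.
Then a = 6.

adult tickets: 6, child tickets: 17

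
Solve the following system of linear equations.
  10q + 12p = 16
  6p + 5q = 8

infinitely many solutions

Row-reduce:
R1 ← R1 / (12).
R2 ← R2 − 6·R1.
Rank is 1 with 2 unknowns, leaving q free.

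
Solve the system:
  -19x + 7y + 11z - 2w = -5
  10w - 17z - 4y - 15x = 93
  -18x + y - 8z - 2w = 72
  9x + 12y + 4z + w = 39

Row-reduce the augmented matrix:
R1 ← R1 / (-19).
R2 ← R2 + 15·R1.
R3 ← R3 + 18·R1.
R4 ← R4 − 9·R1.
R2 ← R2 / (-181/19).
R1 ← R1 + 7/19·R2.
R3 ← R3 + 107/19·R2.
R4 ← R4 − 291/19·R2.
R3 ← R3 / (-586/181).
R1 ← R1 − 75/181·R3.
R2 ← R2 − 488/181·R3.
R4 ← R4 + 5807/181·R3.
R4 ← R4 / (25650/293).
R1 ← R1 + 361/293·R4.
R2 ← R2 + 2052/293·R4.
R3 ← R3 − 629/293·R4.
Reading off the reduced rows gives x = -1, y = 6, z = -6, w = 0.

x = -1, y = 6, z = -6, w = 0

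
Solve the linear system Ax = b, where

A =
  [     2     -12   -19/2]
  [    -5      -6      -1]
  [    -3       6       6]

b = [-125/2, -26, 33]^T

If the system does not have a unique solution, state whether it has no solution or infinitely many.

infinitely many solutions

Row-reduce:
R1 ← R1 / (2).
R2 ← R2 + 5·R1.
R3 ← R3 + 3·R1.
R2 ← R2 / (-36).
R1 ← R1 + 6·R2.
R3 ← R3 + 12·R2.
Rank is 2 with 3 unknowns, leaving x_3 free.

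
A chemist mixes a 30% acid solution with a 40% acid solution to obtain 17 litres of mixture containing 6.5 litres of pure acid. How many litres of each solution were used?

litres of solution A: 3, litres of solution B: 14

Let a = litres of solution A, b = litres of solution B.
  a + b = 17
  (3/10)a + (2/5)b = 13/2
Row-reduce the augmented matrix:
R2 ← R2 − 3/10·R1.
R2 ← R2 / (1/10).
R1 ← R1 − 1·R2.
Reading off the reduced rows gives a = 3, b = 14.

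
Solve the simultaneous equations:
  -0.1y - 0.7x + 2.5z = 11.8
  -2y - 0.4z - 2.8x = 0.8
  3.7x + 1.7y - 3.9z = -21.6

x = -3, y = 3, z = 4

Row-reduce the augmented matrix:
R1 ← R1 / (-7/10).
R2 ← R2 + 14/5·R1.
R3 ← R3 − 37/10·R1.
R2 ← R2 / (-8/5).
R1 ← R1 − 1/7·R2.
R3 ← R3 − 41/35·R2.
R3 ← R3 / (17/10).
R1 ← R1 + 9/2·R3.
R2 ← R2 − 13/2·R3.
Reading off the reduced rows gives x = -3, y = 3, z = 4.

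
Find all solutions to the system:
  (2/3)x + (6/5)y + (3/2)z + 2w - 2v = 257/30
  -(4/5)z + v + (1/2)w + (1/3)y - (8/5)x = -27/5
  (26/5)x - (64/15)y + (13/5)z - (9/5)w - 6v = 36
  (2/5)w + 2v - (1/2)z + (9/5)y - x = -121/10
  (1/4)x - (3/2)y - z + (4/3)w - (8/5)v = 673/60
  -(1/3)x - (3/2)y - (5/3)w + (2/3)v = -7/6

no solution

Row-reduce:
R1 ← R1 / (2/3).
R2 ← R2 + 8/5·R1.
R3 ← R3 − 26/5·R1.
R4 ← R4 + 1·R1.
R5 ← R5 − 1/4·R1.
R6 ← R6 + 1/3·R1.
R2 ← R2 / (241/75).
R1 ← R1 − 9/5·R2.
R3 ← R3 + 1022/75·R2.
R4 ← R4 − 18/5·R2.
R5 ← R5 + 39/20·R2.
R6 ← R6 + 9/10·R2.
R3 ← R3 / (1337/482).
R1 ← R1 − 657/964·R3.
R2 ← R2 − 210/241·R3.
R4 ← R4 + 1337/964·R3.
R5 ← R5 − 527/3856·R3.
R6 ← R6 − 1479/964·R3.
Swap R4 and R5.
R4 ← R4 / (569489/160440).
R1 ← R1 + 16257/13370·R4.
R2 ← R2 − 21/382·R4.
R3 ← R3 − 12232/6685·R4.
R6 ← R6 + 159599/80220·R4.
Swap R5 and R6.
R5 ← R5 / (5266538/8542335).
R1 ← R1 + 688872/2847445·R5.
R2 ← R2 − 516972/569489·R5.
R3 ← R3 + 2525956/2847445·R5.
R4 ← R4 + 454854/569489·R5.
Row 6 reduces to 0 = 1/2, a contradiction. The system is inconsistent.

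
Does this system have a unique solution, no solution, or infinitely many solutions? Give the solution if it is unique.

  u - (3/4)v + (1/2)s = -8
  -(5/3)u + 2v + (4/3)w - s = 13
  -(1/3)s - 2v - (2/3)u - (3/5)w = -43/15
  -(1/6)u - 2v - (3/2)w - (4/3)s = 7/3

u = -3, v = 4, w = -3, s = -4

Row-reduce the augmented matrix:
R2 ← R2 + 5/3·R1.
R3 ← R3 + 2/3·R1.
R4 ← R4 + 1/6·R1.
R2 ← R2 / (3/4).
R1 ← R1 + 3/4·R2.
R3 ← R3 + 5/2·R2.
R4 ← R4 + 17/8·R2.
R3 ← R3 / (173/45).
R1 ← R1 − 4/3·R3.
R2 ← R2 − 16/9·R3.
R4 ← R4 − 41/18·R3.
R4 ← R4 / (-241/173).
R1 ← R1 − 91/173·R4.
R2 ← R2 − 6/173·R4.
R3 ← R3 + 25/173·R4.
Reading off the reduced rows gives u = -3, v = 4, w = -3, s = -4.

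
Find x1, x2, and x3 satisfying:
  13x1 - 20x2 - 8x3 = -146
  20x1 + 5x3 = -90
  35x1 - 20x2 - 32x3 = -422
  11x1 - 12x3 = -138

x1 = -6, x2 = 1, x3 = 6

Row-reduce the augmented matrix:
R1 ← R1 / (13).
R2 ← R2 − 20·R1.
R3 ← R3 − 35·R1.
R4 ← R4 − 11·R1.
R2 ← R2 / (400/13).
R1 ← R1 + 20/13·R2.
R3 ← R3 − 440/13·R2.
R4 ← R4 − 220/13·R2.
R3 ← R3 / (-59/2).
R1 ← R1 − 1/4·R3.
R2 ← R2 − 9/16·R3.
R4 ← R4 + 59/4·R3.
R4 reduces to 0 = 0, so the extra equation is consistent.
Reading off the reduced rows gives x1 = -6, x2 = 1, x3 = 6.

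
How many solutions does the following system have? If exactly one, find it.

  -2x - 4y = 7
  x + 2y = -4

no solution

Row-reduce:
R1 ← R1 / (-2).
R2 ← R2 − 1·R1.
Row 2 reduces to 0 = -1/2, a contradiction. The system is inconsistent.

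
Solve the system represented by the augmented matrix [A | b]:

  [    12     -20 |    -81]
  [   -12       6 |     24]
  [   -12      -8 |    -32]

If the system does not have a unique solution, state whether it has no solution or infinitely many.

Row-reduce:
R1 ← R1 / (12).
R2 ← R2 + 12·R1.
R3 ← R3 + 12·R1.
R2 ← R2 / (-14).
R1 ← R1 + 5/3·R2.
R3 ← R3 + 28·R2.
Row 3 reduces to 0 = 1, a contradiction. The system is inconsistent.

no solution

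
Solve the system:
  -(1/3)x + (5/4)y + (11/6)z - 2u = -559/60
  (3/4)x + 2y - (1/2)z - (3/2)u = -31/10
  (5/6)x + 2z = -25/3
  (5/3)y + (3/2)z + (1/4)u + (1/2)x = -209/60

x = -14/5, y = 1, z = -3, u = 3

Row-reduce the augmented matrix:
R1 ← R1 / (-1/3).
R2 ← R2 − 3/4·R1.
R3 ← R3 − 5/6·R1.
R4 ← R4 − 1/2·R1.
R2 ← R2 / (77/16).
R1 ← R1 + 15/4·R2.
R3 ← R3 − 25/8·R2.
R4 ← R4 − 85/24·R2.
R3 ← R3 / (977/231).
R1 ← R1 + 206/77·R3.
R2 ← R2 − 58/77·R3.
R4 ← R4 − 731/462·R3.
R4 ← R4 / (8123/3908).
R1 ← R1 − 612/977·R4.
R2 ← R2 + 1026/977·R4.
R3 ← R3 + 255/977·R4.
Reading off the reduced rows gives x = -14/5, y = 1, z = -3, u = 3.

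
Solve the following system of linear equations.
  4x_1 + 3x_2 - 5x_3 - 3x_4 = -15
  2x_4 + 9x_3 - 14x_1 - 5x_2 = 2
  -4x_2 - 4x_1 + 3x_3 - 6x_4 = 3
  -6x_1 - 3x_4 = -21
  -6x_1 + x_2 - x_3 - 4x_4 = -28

x_1 = 3, x_2 = -3, x_3 = 3, x_4 = 1

Row-reduce the augmented matrix:
R1 ← R1 / (4).
R2 ← R2 + 14·R1.
R3 ← R3 + 4·R1.
R4 ← R4 + 6·R1.
R5 ← R5 + 6·R1.
R2 ← R2 / (11/2).
R1 ← R1 − 3/4·R2.
R3 ← R3 + 1·R2.
R4 ← R4 − 9/2·R2.
R5 ← R5 − 11/2·R2.
R3 ← R3 / (-39/11).
R1 ← R1 + 1/11·R3.
R2 ← R2 + 17/11·R3.
R4 ← R4 + 6/11·R3.
R4 ← R4 / (14/13).
R1 ← R1 − 53/78·R4.
R2 ← R2 − 119/39·R4.
R3 ← R3 − 116/39·R4.
R5 reduces to 0 = 0, so the extra equation is consistent.
Reading off the reduced rows gives x_1 = 3, x_2 = -3, x_3 = 3, x_4 = 1.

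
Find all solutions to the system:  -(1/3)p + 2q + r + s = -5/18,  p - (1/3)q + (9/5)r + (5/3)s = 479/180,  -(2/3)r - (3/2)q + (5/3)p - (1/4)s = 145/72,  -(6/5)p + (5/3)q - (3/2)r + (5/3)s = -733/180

p = 4/3, q = -1/4, r = 1, s = -1/3

Row-reduce the augmented matrix:
R1 ← R1 / (-1/3).
R2 ← R2 − 1·R1.
R3 ← R3 − 5/3·R1.
R4 ← R4 + 6/5·R1.
R2 ← R2 / (17/3).
R1 ← R1 + 6·R2.
R3 ← R3 − 17/2·R2.
R4 ← R4 + 83/15·R2.
R3 ← R3 / (-43/15).
R1 ← R1 − 177/85·R3.
R2 ← R2 − 72/85·R3.
R4 ← R4 + 351/850·R3.
R4 ← R4 / (86189/29240).
R1 ← R1 − 897/2924·R4.
R2 ← R2 − 116/731·R4.
R3 ← R3 − 135/172·R4.
Reading off the reduced rows gives p = 4/3, q = -1/4, r = 1, s = -1/3.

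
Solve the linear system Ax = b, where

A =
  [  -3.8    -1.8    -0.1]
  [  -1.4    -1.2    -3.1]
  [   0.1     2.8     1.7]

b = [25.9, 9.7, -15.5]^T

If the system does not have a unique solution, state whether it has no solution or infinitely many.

Row-reduce the augmented matrix:
R1 ← R1 / (-19/5).
R2 ← R2 + 7/5·R1.
R3 ← R3 − 1/10·R1.
R2 ← R2 / (-51/95).
R1 ← R1 − 9/19·R2.
R3 ← R3 − 523/190·R2.
R3 ← R3 / (-4763/340).
R1 ← R1 + 91/34·R3.
R2 ← R2 − 97/17·R3.
Reading off the reduced rows gives x_1 = -4, x_2 = -6, x_3 = 1.

x_1 = -4, x_2 = -6, x_3 = 1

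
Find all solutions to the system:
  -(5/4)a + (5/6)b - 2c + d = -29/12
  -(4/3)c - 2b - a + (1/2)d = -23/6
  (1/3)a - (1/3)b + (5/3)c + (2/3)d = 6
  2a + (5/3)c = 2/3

Row-reduce the augmented matrix:
R1 ← R1 / (-5/4).
R2 ← R2 + 1·R1.
R3 ← R3 − 1/3·R1.
R4 ← R4 − 2·R1.
R2 ← R2 / (-8/3).
R1 ← R1 + 2/3·R2.
R3 ← R3 + 1/9·R2.
R4 ← R4 − 4/3·R2.
R3 ← R3 / (101/90).
R1 ← R1 − 23/15·R3.
R2 ← R2 + 1/10·R3.
R4 ← R4 + 7/5·R3.
R4 ← R4 / (2125/808).
R1 ← R1 + 815/404·R4.
R2 ← R2 − 159/808·R4.
R3 ← R3 − 681/808·R4.
Reading off the reduced rows gives a = -3, b = 1, c = 4, d = 1.

a = -3, b = 1, c = 4, d = 1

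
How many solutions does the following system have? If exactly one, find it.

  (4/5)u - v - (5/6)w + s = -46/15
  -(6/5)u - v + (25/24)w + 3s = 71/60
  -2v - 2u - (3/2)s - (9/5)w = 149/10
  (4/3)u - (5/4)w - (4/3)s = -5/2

no solution

Row-reduce:
R1 ← R1 / (4/5).
R2 ← R2 + 6/5·R1.
R3 ← R3 + 2·R1.
R4 ← R4 − 4/3·R1.
R2 ← R2 / (-5/2).
R1 ← R1 + 5/4·R2.
R3 ← R3 + 9/2·R2.
R4 ← R4 − 5/3·R2.
R3 ← R3 / (-421/120).
R1 ← R1 + 15/16·R3.
R2 ← R2 − 1/12·R3.
Row 4 reduces to 0 = 1/3, a contradiction. The system is inconsistent.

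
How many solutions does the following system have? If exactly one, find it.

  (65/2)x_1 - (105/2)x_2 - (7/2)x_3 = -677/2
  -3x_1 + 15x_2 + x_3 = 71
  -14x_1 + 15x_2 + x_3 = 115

Row-reduce:
R1 ← R1 / (65/2).
R2 ← R2 + 3·R1.
R3 ← R3 + 14·R1.
R2 ← R2 / (132/13).
R1 ← R1 + 21/13·R2.
R3 ← R3 + 99/13·R2.
Row 3 reduces to 0 = -1, a contradiction. The system is inconsistent.

no solution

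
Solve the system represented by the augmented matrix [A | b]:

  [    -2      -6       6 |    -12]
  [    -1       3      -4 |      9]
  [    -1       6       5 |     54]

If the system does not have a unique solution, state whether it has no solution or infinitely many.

Row-reduce the augmented matrix:
R1 ← R1 / (-2).
R2 ← R2 + 1·R1.
R3 ← R3 + 1·R1.
R2 ← R2 / (6).
R1 ← R1 − 3·R2.
R3 ← R3 − 9·R2.
R3 ← R3 / (25/2).
R1 ← R1 − 1/2·R3.
R2 ← R2 + 7/6·R3.
Reading off the reduced rows gives x_1 = -3, x_2 = 6, x_3 = 3.

x_1 = -3, x_2 = 6, x_3 = 3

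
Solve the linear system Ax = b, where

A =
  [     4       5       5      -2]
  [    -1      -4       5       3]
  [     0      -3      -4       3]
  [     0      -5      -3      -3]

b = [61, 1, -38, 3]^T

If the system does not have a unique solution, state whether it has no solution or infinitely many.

Row-reduce the augmented matrix:
R1 ← R1 / (4).
R2 ← R2 + 1·R1.
R2 ← R2 / (-11/4).
R1 ← R1 − 5/4·R2.
R3 ← R3 + 3·R2.
R4 ← R4 + 5·R2.
R3 ← R3 / (-119/11).
R1 ← R1 − 45/11·R3.
R2 ← R2 + 25/11·R3.
R4 ← R4 + 158/11·R3.
R4 ← R4 / (-941/119).
R1 ← R1 − 88/119·R4.
R2 ← R2 + 115/119·R4.
R3 ← R3 + 3/119·R4.
Reading off the reduced rows gives x_1 = 6, x_2 = 0, x_3 = 5, x_4 = -6.

x_1 = 6, x_2 = 0, x_3 = 5, x_4 = -6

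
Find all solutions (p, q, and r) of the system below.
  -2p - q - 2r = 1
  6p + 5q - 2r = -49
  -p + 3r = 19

p = -4, q = -3, r = 5

Row-reduce the augmented matrix:
R1 ← R1 / (-2).
R2 ← R2 − 6·R1.
R3 ← R3 + 1·R1.
R2 ← R2 / (2).
R1 ← R1 − 1/2·R2.
R3 ← R3 − 1/2·R2.
R3 ← R3 / (6).
R1 ← R1 − 3·R3.
R2 ← R2 + 4·R3.
Reading off the reduced rows gives p = -4, q = -3, r = 5.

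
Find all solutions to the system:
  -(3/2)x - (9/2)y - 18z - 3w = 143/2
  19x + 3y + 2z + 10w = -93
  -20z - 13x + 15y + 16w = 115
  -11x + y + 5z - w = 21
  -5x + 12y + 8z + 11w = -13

no solution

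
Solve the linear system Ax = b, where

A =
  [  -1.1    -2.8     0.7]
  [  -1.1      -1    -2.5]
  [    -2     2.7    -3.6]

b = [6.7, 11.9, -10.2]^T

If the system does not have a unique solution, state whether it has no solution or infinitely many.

x_1 = 6, x_2 = -6, x_3 = -5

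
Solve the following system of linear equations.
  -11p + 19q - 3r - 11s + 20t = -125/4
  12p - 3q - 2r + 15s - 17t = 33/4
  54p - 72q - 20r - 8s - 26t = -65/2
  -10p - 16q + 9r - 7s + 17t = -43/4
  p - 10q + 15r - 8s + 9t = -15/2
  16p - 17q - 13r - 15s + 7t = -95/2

p = -9/4, q = -1/4, r = 3/4, s = -1, t = -3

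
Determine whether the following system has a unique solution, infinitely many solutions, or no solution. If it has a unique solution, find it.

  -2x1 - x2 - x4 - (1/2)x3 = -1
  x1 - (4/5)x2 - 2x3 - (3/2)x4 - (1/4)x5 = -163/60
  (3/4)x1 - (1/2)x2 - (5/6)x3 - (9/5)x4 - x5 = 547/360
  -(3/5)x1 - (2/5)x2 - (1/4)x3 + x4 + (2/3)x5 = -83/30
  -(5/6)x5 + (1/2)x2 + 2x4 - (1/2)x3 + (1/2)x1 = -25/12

x1 = 1/2, x2 = -1/3, x3 = 8/3, x4 = -1, x5 = -7/5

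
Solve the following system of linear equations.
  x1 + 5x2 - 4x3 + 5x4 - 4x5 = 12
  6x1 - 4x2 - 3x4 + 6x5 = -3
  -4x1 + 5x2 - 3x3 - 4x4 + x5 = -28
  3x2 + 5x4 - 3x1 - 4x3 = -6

infinitely many solutions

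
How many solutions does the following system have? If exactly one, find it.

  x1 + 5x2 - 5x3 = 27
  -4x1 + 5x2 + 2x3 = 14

infinitely many solutions

Row-reduce:
R2 ← R2 + 4·R1.
R2 ← R2 / (25).
R1 ← R1 − 5·R2.
Rank is 2 with 3 unknowns, leaving x3 free.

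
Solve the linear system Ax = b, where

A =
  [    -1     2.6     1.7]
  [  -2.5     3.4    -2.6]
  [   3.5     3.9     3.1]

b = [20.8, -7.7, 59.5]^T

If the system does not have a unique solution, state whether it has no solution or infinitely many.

x_1 = 5, x_2 = 6, x_3 = 6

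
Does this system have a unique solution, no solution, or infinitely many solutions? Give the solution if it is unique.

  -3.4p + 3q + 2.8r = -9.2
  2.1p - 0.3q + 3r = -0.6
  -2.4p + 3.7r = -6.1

Row-reduce the augmented matrix:
R1 ← R1 / (-17/5).
R2 ← R2 − 21/10·R1.
R3 ← R3 + 12/5·R1.
R2 ← R2 / (132/85).
R1 ← R1 + 15/17·R2.
R3 ← R3 + 36/17·R2.
R3 ← R3 / (899/110).
R1 ← R1 − 41/22·R3.
R2 ← R2 − 67/22·R3.
Reading off the reduced rows gives p = 1, q = -1, r = -1.

p = 1, q = -1, r = -1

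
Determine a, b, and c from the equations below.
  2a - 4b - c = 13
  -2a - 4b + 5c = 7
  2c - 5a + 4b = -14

Row-reduce the augmented matrix:
R1 ← R1 / (2).
R2 ← R2 + 2·R1.
R3 ← R3 + 5·R1.
R2 ← R2 / (-8).
R1 ← R1 + 2·R2.
R3 ← R3 + 6·R2.
R3 ← R3 / (-7/2).
R1 ← R1 + 3/2·R3.
R2 ← R2 + 1/2·R3.
Reading off the reduced rows gives a = 0, b = -3, c = -1.

a = 0, b = -3, c = -1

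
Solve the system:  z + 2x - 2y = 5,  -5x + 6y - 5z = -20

Row-reduce:
R1 ← R1 / (2).
R2 ← R2 + 5·R1.
R1 ← R1 + 1·R2.
Rank is 2 with 3 unknowns, leaving z free.

infinitely many solutions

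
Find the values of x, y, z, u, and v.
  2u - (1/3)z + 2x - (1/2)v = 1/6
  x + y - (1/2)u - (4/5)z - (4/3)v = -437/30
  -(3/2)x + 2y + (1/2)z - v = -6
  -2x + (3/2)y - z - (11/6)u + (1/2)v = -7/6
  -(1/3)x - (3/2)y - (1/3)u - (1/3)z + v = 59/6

Row-reduce the augmented matrix:
R1 ← R1 / (2).
R2 ← R2 − 1·R1.
R3 ← R3 + 3/2·R1.
R4 ← R4 + 2·R1.
R5 ← R5 + 1/3·R1.
R3 ← R3 − 2·R2.
R4 ← R4 − 3/2·R2.
R5 ← R5 + 3/2·R2.
R3 ← R3 / (91/60).
R1 ← R1 + 1/6·R3.
R2 ← R2 + 19/30·R3.
R4 ← R4 + 23/60·R3.
R5 ← R5 + 241/180·R3.
R4 ← R4 / (3881/1092).
R1 ← R1 − 136/91·R4.
R2 ← R2 − 69/182·R4.
R3 ← R3 − 270/91·R4.
R5 ← R5 − 627/364·R4.
R5 ← R5 / (-62455/69858).
R1 ← R1 + 21667/23286·R5.
R2 ← R2 + 3677/3881·R5.
R3 ← R3 + 7775/7762·R5.
R4 ← R4 − 1993/3881·R5.
Reading off the reduced rows gives x = -4, y = -3, z = -2, u = 5, v = 5.

x = -4, y = -3, z = -2, u = 5, v = 5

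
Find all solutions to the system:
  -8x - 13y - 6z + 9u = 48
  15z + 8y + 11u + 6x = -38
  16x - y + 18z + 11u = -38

infinitely many solutions

Row-reduce:
R1 ← R1 / (-8).
R2 ← R2 − 6·R1.
R3 ← R3 − 16·R1.
R2 ← R2 / (-7/4).
R1 ← R1 − 13/8·R2.
R3 ← R3 + 27·R2.
R3 ← R3 / (-156).
R1 ← R1 − 21/2·R3.
R2 ← R2 + 6·R3.
Rank is 3 with 4 unknowns, leaving u free.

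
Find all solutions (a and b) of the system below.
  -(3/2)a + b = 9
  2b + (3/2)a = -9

a = -6, b = 0

From equation 1: b = 9 + 3/2·a.
Substitute into equation 2 and solve: a = -6.
Then b = 0.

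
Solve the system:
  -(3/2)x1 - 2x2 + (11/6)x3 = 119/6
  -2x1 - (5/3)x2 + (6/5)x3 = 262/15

Row-reduce:
R1 ← R1 / (-3/2).
R2 ← R2 + 2·R1.
R1 ← R1 − 4/3·R2.
Rank is 2 with 3 unknowns, leaving x3 free.

infinitely many solutions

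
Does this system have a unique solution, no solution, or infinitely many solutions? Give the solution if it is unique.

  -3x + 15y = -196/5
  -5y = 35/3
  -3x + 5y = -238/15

Row-reduce the augmented matrix:
R1 ← R1 / (-3).
R3 ← R3 + 3·R1.
R2 ← R2 / (-5).
R1 ← R1 + 5·R2.
R3 ← R3 + 10·R2.
R3 reduces to 0 = 0, so the extra equation is consistent.
Reading off the reduced rows gives x = 7/5, y = -7/3.

x = 7/5, y = -7/3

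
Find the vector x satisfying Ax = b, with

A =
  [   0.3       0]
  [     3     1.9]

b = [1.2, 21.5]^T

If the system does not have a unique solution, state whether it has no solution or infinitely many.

Row-reduce the augmented matrix:
R1 ← R1 / (3/10).
R2 ← R2 − 3·R1.
R2 ← R2 / (19/10).
Reading off the reduced rows gives x_1 = 4, x_2 = 5.

x_1 = 4, x_2 = 5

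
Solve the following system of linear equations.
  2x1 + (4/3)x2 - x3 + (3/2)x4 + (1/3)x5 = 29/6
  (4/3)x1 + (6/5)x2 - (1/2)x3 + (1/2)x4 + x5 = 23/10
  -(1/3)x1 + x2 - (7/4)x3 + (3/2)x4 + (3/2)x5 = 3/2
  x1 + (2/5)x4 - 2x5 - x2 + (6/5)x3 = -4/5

infinitely many solutions

Row-reduce:
R1 ← R1 / (2).
R2 ← R2 − 4/3·R1.
R3 ← R3 + 1/3·R1.
R4 ← R4 − 1·R1.
R2 ← R2 / (14/45).
R1 ← R1 − 2/3·R2.
R3 ← R3 − 11/9·R2.
R4 ← R4 + 5/3·R2.
R3 ← R3 / (-18/7).
R1 ← R1 + 6/7·R3.
R2 ← R2 − 15/28·R3.
R4 ← R4 − 363/140·R3.
R4 ← R4 / (43/60).
R1 ← R1 − 7/12·R4.
R2 ← R2 + 5/6·R4.
R3 ← R3 + 13/9·R4.
Rank is 4 with 5 unknowns, leaving x5 free.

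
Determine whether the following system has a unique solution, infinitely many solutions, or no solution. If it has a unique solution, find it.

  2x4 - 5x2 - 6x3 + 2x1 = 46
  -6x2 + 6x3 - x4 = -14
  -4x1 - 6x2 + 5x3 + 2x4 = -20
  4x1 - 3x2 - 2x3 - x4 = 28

Row-reduce the augmented matrix:
R1 ← R1 / (2).
R3 ← R3 + 4·R1.
R4 ← R4 − 4·R1.
R2 ← R2 / (-6).
R1 ← R1 + 5/2·R2.
R3 ← R3 + 16·R2.
R4 ← R4 − 7·R2.
R3 ← R3 / (-23).
R1 ← R1 + 11/2·R3.
R2 ← R2 + 1·R3.
R4 ← R4 − 17·R3.
R4 ← R4 / (11/46).
R1 ← R1 + 181/276·R4.
R2 ← R2 + 29/138·R4.
R3 ← R3 + 26/69·R4.
Reading off the reduced rows gives x1 = 4, x2 = -2, x3 = -4, x4 = 2.

x1 = 4, x2 = -2, x3 = -4, x4 = 2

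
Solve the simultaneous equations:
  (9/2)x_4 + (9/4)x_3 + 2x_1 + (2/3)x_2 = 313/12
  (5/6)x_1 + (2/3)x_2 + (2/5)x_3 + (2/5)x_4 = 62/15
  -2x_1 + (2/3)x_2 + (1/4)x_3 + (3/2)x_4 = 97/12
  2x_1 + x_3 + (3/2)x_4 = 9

infinitely many solutions

Row-reduce:
R1 ← R1 / (2).
R2 ← R2 − 5/6·R1.
R3 ← R3 + 2·R1.
R4 ← R4 − 2·R1.
R2 ← R2 / (7/18).
R1 ← R1 − 1/3·R2.
R3 ← R3 − 4/3·R2.
R4 ← R4 + 2/3·R2.
R3 ← R3 / (152/35).
R1 ← R1 − 111/70·R3.
R2 ← R2 + 387/280·R3.
R4 ← R4 + 76/35·R3.
Rank is 3 with 4 unknowns, leaving x_4 free.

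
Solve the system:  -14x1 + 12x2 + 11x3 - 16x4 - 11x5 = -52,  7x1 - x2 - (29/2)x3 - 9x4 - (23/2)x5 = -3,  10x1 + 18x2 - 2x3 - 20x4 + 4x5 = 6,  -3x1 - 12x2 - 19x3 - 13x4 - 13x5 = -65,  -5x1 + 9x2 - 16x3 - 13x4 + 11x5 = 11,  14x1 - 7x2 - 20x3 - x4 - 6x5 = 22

no solution

Row-reduce:
R1 ← R1 / (-14).
R2 ← R2 − 7·R1.
R3 ← R3 − 10·R1.
R4 ← R4 + 3·R1.
R5 ← R5 + 5·R1.
R6 ← R6 − 14·R1.
R2 ← R2 / (5).
R1 ← R1 + 6/7·R2.
R3 ← R3 − 186/7·R2.
R4 ← R4 + 102/7·R2.
R5 ← R5 − 33/7·R2.
R6 ← R6 − 5·R2.
R3 ← R3 / (1879/35).
R1 ← R1 + 163/70·R3.
R2 ← R2 + 9/5·R3.
R4 ← R4 + 3331/70·R3.
R5 ← R5 + 801/70·R3.
R4 ← R4 / (-12954/1879).
R1 ← R1 − 1473/1879·R4.
R2 ← R2 + 2677/1879·R4.
R3 ← R3 − 2062/1879·R4.
R5 ← R5 − 40023/1879·R4.
R5 ← R5 / (433039/4318).
R1 ← R1 − 15095/4318·R5.
R2 ← R2 + 50579/12954·R5.
R3 ← R3 − 27418/6477·R5.
R4 ← R4 + 30953/12954·R5.
Row 6 reduces to 0 = -1, a contradiction. The system is inconsistent.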